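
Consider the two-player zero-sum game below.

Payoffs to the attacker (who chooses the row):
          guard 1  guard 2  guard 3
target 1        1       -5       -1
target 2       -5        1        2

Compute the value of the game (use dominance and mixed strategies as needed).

Column guard 3 is strictly dominated by guard 2 for the defender (it gives the attacker more in every row).
The remaining 2×2 game on (target 1, target 2) × (guard 1, guard 2) has no saddle point. Let the attacker play target 1 with probability p; indifference gives p − 5(1−p) = −5p + (1−p), so p = 1/2.
Similarly the defender's optimal q on guard 1 is 1/2, and the value is 1·(1/2) + (-5)·(1/2) = -2.

-2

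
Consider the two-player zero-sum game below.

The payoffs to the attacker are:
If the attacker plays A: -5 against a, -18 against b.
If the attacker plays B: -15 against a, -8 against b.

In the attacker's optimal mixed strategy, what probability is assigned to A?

Row minima are -18 and -15, so the attacker's maximin is -15; column maxima are -5 and -8, so the defender's minimax is -8. These differ, so the equilibrium is in mixed strategies.
Let the attacker play A with probability p. The defender is indifferent when −5p − 15(1−p) = −18p − 8(1−p), giving p = 7/20.

7/20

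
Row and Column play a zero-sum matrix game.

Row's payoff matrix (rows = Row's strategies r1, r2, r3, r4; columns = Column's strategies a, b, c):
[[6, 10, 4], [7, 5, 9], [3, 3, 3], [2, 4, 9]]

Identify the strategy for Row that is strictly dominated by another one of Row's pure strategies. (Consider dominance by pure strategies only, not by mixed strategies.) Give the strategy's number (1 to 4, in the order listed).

Compare r3 with r1: 6 > 3, 10 > 3, 4 > 3.
So r1 strictly dominates r3 for Row; r3 is strictly dominated.

3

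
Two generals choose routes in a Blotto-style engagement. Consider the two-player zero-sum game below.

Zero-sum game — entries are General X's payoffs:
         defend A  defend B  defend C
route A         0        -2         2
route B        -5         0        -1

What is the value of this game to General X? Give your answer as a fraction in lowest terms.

-10/7

Column defend C is strictly dominated by defend A for General Y (it gives General X more in every row).
The remaining 2×2 game on (route A, route B) × (defend A, defend B) has no saddle point. Let General X play route A with probability p; indifference gives −5(1−p) = −2p, so p = 5/7.
Similarly General Y's optimal q on defend A is 2/7, and the value is 0·(2/7) + (-2)·(5/7) = -10/7.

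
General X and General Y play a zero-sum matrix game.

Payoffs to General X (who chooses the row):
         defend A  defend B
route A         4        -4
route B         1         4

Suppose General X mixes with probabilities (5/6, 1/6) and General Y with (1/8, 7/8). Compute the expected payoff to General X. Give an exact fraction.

Against (1/8, 7/8), each row's expected payoff is route A: -3; route B: 29/8.
Taking the (5/6, 1/6)-weighted average: (5/6)·(-3) + (1/6)·(29/8) = -91/48.

-91/48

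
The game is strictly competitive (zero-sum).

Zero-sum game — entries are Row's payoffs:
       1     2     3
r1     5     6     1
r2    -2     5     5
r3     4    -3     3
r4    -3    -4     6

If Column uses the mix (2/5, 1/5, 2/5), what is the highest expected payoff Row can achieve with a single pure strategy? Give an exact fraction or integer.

r1: (5)·(2/5) + (6)·(1/5) + (1)·(2/5) = 18/5.
r2: (-2)·(2/5) + (5)·(1/5) + (5)·(2/5) = 11/5.
r3: (4)·(2/5) + (-3)·(1/5) + (3)·(2/5) = 11/5.
r4: (-3)·(2/5) + (-4)·(1/5) + (6)·(2/5) = 2/5.
The best pure response is r1 with expected payoff 18/5.

18/5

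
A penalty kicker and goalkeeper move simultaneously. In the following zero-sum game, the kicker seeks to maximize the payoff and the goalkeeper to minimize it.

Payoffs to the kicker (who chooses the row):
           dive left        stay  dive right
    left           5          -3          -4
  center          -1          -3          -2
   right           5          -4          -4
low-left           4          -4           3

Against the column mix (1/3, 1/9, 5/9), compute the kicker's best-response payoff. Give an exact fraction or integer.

23/9

left: (5)·(1/3) + (-3)·(1/9) + (-4)·(5/9) = -8/9.
center: (-1)·(1/3) + (-3)·(1/9) + (-2)·(5/9) = -16/9.
right: (5)·(1/3) + (-4)·(1/9) + (-4)·(5/9) = -1.
low-left: (4)·(1/3) + (-4)·(1/9) + (3)·(5/9) = 23/9.
The best pure response is low-left with expected payoff 23/9.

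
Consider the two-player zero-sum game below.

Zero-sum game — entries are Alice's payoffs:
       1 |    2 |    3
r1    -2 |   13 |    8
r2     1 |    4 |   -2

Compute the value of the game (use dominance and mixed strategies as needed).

Column 2 is strictly dominated by 3 for Bob (it gives Alice more in every row).
The remaining 2×2 game on (r1, r2) × (1, 3) has no saddle point. Let Alice play r1 with probability p; indifference gives −2p + (1−p) = 8p − 2(1−p), so p = 3/13.
Similarly Bob's optimal q on 1 is 10/13, and the value is -2·(10/13) + (8)·(3/13) = 4/13.

4/13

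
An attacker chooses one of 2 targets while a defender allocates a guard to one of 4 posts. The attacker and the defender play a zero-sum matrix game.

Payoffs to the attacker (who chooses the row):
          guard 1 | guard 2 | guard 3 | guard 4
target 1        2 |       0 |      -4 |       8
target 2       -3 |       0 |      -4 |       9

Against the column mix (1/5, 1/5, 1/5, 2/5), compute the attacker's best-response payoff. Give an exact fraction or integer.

target 1: (2)·(1/5) + (0)·(1/5) + (-4)·(1/5) + (8)·(2/5) = 14/5.
target 2: (-3)·(1/5) + (0)·(1/5) + (-4)·(1/5) + (9)·(2/5) = 11/5.
The best pure response is target 1 with expected payoff 14/5.

14/5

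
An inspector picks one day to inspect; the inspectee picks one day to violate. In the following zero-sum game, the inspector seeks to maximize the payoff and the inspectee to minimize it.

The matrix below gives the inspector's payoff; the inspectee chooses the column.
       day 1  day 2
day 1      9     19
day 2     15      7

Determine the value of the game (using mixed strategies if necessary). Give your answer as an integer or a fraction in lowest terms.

37/3

Row minima are 9 and 7, so the inspector's maximin is 9; column maxima are 15 and 19, so the inspectee's minimax is 15. These differ, so the equilibrium is in mixed strategies.
Let the inspector play day 1 with probability p. The inspectee is indifferent when 9p + 15(1−p) = 19p + 7(1−p), giving p = 4/9.
Let the inspectee play day 1 with probability q. The inspector is indifferent when 9q + 19(1−q) = 15q + 7(1−q), giving q = 2/3.
The value is 9·(2/3) + (19)·(1/3) = 37/3.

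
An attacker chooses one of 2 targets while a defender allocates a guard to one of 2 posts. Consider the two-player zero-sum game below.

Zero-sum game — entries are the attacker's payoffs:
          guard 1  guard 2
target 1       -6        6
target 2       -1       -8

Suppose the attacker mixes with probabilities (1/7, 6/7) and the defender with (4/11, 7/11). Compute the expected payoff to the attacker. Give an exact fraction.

Against (4/11, 7/11), each row's expected payoff is target 1: 18/11; target 2: -60/11.
Taking the (1/7, 6/7)-weighted average: (1/7)·(18/11) + (6/7)·(-60/11) = -342/77.

-342/77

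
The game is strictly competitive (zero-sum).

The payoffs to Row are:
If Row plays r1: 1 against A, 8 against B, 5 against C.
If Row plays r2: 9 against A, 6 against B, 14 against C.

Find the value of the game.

33/5

Column C is strictly dominated by A for Column (it gives Row more in every row).
The remaining 2×2 game on (r1, r2) × (A, B) has no saddle point. Let Row play r1 with probability p; indifference gives p + 9(1−p) = 8p + 6(1−p), so p = 3/10.
Similarly Column's optimal q on A is 1/5, and the value is 1·(1/5) + (8)·(4/5) = 33/5.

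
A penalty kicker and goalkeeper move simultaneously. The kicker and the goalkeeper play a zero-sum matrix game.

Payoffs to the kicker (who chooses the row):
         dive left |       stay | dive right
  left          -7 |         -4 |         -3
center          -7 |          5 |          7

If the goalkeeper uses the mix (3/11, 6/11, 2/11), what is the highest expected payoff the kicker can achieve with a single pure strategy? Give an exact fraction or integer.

23/11

left: (-7)·(3/11) + (-4)·(6/11) + (-3)·(2/11) = -51/11.
center: (-7)·(3/11) + (5)·(6/11) + (7)·(2/11) = 23/11.
The best pure response is center with expected payoff 23/11.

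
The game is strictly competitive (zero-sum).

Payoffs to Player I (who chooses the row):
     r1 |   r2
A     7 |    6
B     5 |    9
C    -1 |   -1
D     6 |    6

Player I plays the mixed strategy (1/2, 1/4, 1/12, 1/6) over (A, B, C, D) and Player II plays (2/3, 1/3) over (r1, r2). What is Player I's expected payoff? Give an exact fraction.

35/6

Against (2/3, 1/3), each row's expected payoff is A: 20/3; B: 19/3; C: -1; D: 6.
Taking the (1/2, 1/4, 1/12, 1/6)-weighted average: (1/2)·(20/3) + (1/4)·(19/3) + (1/12)·(-1) + (1/6)·(6) = 35/6.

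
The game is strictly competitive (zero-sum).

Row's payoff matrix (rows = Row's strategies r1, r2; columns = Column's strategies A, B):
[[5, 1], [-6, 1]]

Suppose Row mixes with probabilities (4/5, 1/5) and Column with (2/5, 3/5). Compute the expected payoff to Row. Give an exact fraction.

43/25

Against (2/5, 3/5), each row's expected payoff is r1: 13/5; r2: -9/5.
Taking the (4/5, 1/5)-weighted average: (4/5)·(13/5) + (1/5)·(-9/5) = 43/25.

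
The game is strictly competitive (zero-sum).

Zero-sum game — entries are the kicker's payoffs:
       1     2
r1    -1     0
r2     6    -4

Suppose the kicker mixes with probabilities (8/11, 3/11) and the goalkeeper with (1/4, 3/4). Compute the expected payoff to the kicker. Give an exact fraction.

-13/22

Against (1/4, 3/4), each row's expected payoff is r1: -1/4; r2: -3/2.
Taking the (8/11, 3/11)-weighted average: (8/11)·(-1/4) + (3/11)·(-3/2) = -13/22.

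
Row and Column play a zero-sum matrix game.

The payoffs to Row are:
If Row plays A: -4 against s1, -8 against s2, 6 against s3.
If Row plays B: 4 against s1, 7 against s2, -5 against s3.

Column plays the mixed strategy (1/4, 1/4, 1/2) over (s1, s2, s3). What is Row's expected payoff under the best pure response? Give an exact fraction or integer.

A: (-4)·(1/4) + (-8)·(1/4) + (6)·(1/2) = 0.
B: (4)·(1/4) + (7)·(1/4) + (-5)·(1/2) = 1/4.
The best pure response is B with expected payoff 1/4.

1/4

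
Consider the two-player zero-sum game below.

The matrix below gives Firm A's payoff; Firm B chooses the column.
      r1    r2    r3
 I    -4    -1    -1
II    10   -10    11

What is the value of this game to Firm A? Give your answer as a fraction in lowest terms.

-50/23

Column r3 is strictly dominated by r1 for Firm B (it gives Firm A more in every row).
The remaining 2×2 game on (I, II) × (r1, r2) has no saddle point. Let Firm A play I with probability p; indifference gives −4p + 10(1−p) = −p − 10(1−p), so p = 20/23.
Similarly Firm B's optimal q on r1 is 9/23, and the value is -4·(9/23) + (-1)·(14/23) = -50/23.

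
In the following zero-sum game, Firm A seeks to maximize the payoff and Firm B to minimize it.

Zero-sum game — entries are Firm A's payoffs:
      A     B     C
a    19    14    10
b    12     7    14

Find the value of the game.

Column A is strictly dominated by B for Firm B (it gives Firm A more in every row).
The remaining 2×2 game on (a, b) × (B, C) has no saddle point. Let Firm A play a with probability p; indifference gives 14p + 7(1−p) = 10p + 14(1−p), so p = 7/11.
Similarly Firm B's optimal q on B is 4/11, and the value is 14·(4/11) + (10)·(7/11) = 126/11.

126/11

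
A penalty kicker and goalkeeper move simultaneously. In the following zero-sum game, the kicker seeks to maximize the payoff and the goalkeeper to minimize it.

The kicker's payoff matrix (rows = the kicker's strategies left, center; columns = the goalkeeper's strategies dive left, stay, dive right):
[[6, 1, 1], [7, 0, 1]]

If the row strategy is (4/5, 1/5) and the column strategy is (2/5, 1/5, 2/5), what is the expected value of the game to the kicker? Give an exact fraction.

Against (2/5, 1/5, 2/5), each row's expected payoff is left: 3; center: 16/5.
Taking the (4/5, 1/5)-weighted average: (4/5)·(3) + (1/5)·(16/5) = 76/25.

76/25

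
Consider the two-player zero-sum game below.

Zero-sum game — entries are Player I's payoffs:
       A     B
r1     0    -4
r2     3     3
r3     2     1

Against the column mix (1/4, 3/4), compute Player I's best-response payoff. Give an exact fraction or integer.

3

r1: (0)·(1/4) + (-4)·(3/4) = -3.
r2: (3)·(1/4) + (3)·(3/4) = 3.
r3: (2)·(1/4) + (1)·(3/4) = 5/4.
The best pure response is r2 with expected payoff 3.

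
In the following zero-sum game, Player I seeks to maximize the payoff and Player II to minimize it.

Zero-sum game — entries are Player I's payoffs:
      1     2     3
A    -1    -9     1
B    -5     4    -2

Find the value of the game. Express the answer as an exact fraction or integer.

Column 3 is strictly dominated by 1 for Player II (it gives Player I more in every row).
The remaining 2×2 game on (A, B) × (1, 2) has no saddle point. Let Player I play A with probability p; indifference gives −p − 5(1−p) = −9p + 4(1−p), so p = 9/17.
Similarly Player II's optimal q on 1 is 13/17, and the value is -1·(13/17) + (-9)·(4/17) = -49/17.

-49/17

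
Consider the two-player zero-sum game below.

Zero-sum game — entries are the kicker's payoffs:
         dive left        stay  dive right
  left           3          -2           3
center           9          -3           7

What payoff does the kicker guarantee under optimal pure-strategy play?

-2

Row minima: -2, -3 → the kicker's maximin is -2.
Column maxima: 9, -2, 7 → the goalkeeper's minimax is -2.
They coincide at (left, stay), so the value is -2.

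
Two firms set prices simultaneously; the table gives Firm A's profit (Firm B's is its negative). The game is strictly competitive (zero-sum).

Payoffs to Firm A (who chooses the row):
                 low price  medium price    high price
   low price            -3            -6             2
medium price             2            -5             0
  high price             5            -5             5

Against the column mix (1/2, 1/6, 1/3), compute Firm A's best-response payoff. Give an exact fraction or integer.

10/3

low price: (-3)·(1/2) + (-6)·(1/6) + (2)·(1/3) = -11/6.
medium price: (2)·(1/2) + (-5)·(1/6) + (0)·(1/3) = 1/6.
high price: (5)·(1/2) + (-5)·(1/6) + (5)·(1/3) = 10/3.
The best pure response is high price with expected payoff 10/3.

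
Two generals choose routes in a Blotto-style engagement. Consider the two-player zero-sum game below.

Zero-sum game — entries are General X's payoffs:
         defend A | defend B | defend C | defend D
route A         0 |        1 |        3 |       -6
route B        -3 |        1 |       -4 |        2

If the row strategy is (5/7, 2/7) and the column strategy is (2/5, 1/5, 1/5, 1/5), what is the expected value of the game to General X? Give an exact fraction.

Against (2/5, 1/5, 1/5, 1/5), each row's expected payoff is route A: -2/5; route B: -7/5.
Taking the (5/7, 2/7)-weighted average: (5/7)·(-2/5) + (2/7)·(-7/5) = -24/35.

-24/35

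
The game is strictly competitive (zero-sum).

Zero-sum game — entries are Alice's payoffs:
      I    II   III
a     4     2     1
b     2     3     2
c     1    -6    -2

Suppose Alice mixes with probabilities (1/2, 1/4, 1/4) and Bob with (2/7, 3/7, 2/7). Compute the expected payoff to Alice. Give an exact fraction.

Against (2/7, 3/7, 2/7), each row's expected payoff is a: 16/7; b: 17/7; c: -20/7.
Taking the (1/2, 1/4, 1/4)-weighted average: (1/2)·(16/7) + (1/4)·(17/7) + (1/4)·(-20/7) = 29/28.

29/28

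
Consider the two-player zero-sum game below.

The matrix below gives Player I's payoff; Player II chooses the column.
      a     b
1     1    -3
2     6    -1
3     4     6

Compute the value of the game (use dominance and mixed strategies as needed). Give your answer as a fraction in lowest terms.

40/9

Row 1 is strictly dominated by row 2, so Player I never plays it.
The remaining 2×2 game on (2, 3) × (a, b) has no saddle point. Let Player I play 2 with probability p; indifference gives 6p + 4(1−p) = −p + 6(1−p), so p = 2/9.
Similarly Player II's optimal q on a is 7/9, and the value is 6·(7/9) + (-1)·(2/9) = 40/9.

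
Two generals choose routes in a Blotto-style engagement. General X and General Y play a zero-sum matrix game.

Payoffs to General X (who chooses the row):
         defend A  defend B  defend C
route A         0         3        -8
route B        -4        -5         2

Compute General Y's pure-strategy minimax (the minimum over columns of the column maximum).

The worst case (largest entry) in each column is defend A: 0, defend B: 3, defend C: 2.
The best (smallest) of these is 0.

0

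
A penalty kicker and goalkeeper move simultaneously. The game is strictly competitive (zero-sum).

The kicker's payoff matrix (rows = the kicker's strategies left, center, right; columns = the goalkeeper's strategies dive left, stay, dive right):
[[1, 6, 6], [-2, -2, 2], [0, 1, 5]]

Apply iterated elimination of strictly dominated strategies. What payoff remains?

Row right is strictly dominated by row left (1>0, 6>1, 6>5); eliminate right.
Row center is strictly dominated by row left (1>-2, 6>-2, 6>2); eliminate center.
Column dive right is strictly dominated by dive left for the goalkeeper (1<6); eliminate dive right.
Column stay is strictly dominated by dive left for the goalkeeper (1<6); eliminate stay.
Only (left, dive left) remains, with payoff 1.

1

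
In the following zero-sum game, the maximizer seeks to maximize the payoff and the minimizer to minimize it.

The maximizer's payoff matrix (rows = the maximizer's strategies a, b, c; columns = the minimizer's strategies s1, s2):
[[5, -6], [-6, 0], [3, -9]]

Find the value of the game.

-36/17

Row c is strictly dominated by row a, so the maximizer never plays it.
The remaining 2×2 game on (a, b) × (s1, s2) has no saddle point. Let the maximizer play a with probability p; indifference gives 5p − 6(1−p) = −6p, so p = 6/17.
Similarly the minimizer's optimal q on s1 is 6/17, and the value is 5·(6/17) + (-6)·(11/17) = -36/17.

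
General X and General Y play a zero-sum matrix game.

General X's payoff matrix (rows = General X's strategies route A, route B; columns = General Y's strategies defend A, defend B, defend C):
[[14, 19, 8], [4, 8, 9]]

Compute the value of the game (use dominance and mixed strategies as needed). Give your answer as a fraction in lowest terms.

Column defend B is strictly dominated by defend A for General Y (it gives General X more in every row).
The remaining 2×2 game on (route A, route B) × (defend A, defend C) has no saddle point. Let General X play route A with probability p; indifference gives 14p + 4(1−p) = 8p + 9(1−p), so p = 5/11.
Similarly General Y's optimal q on defend A is 1/11, and the value is 14·(1/11) + (8)·(10/11) = 94/11.

94/11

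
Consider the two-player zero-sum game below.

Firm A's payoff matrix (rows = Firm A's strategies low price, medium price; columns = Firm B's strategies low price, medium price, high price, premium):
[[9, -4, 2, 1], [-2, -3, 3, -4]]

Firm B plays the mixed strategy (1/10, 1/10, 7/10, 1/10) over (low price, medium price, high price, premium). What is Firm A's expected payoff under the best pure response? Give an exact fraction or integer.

2

low price: (9)·(1/10) + (-4)·(1/10) + (2)·(7/10) + (1)·(1/10) = 2.
medium price: (-2)·(1/10) + (-3)·(1/10) + (3)·(7/10) + (-4)·(1/10) = 6/5.
The best pure response is low price with expected payoff 2.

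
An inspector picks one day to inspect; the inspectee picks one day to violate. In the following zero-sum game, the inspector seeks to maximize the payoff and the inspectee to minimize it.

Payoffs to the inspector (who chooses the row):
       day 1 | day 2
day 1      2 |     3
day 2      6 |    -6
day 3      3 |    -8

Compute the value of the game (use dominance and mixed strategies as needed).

Row day 3 is strictly dominated by row day 2, so the inspector never plays it.
The remaining 2×2 game on (day 1, day 2) × (day 1, day 2) has no saddle point. Let the inspector play day 1 with probability p; indifference gives 2p + 6(1−p) = 3p − 6(1−p), so p = 12/13.
Similarly the inspectee's optimal q on day 1 is 9/13, and the value is 2·(9/13) + (3)·(4/13) = 30/13.

30/13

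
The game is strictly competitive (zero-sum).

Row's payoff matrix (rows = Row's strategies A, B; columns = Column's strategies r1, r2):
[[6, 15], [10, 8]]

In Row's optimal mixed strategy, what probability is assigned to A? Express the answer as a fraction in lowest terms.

2/11

Row minima are 6 and 8, so Row's maximin is 8; column maxima are 10 and 15, so Column's minimax is 10. These differ, so the equilibrium is in mixed strategies.
Let Row play A with probability p. Column is indifferent when 6p + 10(1−p) = 15p + 8(1−p), giving p = 2/11.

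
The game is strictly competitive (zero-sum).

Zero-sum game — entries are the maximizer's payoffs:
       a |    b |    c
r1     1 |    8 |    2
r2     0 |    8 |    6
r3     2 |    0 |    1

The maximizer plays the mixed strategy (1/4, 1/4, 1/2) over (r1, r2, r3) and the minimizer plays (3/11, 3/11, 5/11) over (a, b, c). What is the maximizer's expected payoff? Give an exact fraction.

Against (3/11, 3/11, 5/11), each row's expected payoff is r1: 37/11; r2: 54/11; r3: 1.
Taking the (1/4, 1/4, 1/2)-weighted average: (1/4)·(37/11) + (1/4)·(54/11) + (1/2)·(1) = 113/44.

113/44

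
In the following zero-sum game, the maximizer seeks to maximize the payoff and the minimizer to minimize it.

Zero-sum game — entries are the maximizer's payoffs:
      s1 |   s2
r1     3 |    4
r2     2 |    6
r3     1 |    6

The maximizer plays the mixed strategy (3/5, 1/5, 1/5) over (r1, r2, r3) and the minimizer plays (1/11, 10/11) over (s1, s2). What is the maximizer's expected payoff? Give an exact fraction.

Against (1/11, 10/11), each row's expected payoff is r1: 43/11; r2: 62/11; r3: 61/11.
Taking the (3/5, 1/5, 1/5)-weighted average: (3/5)·(43/11) + (1/5)·(62/11) + (1/5)·(61/11) = 252/55.

252/55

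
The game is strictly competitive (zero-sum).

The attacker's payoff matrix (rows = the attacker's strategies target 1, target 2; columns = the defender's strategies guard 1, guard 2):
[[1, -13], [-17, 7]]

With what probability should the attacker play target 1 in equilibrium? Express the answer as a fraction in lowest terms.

12/19

Row minima are -13 and -17, so the attacker's maximin is -13; column maxima are 1 and 7, so the defender's minimax is 1. These differ, so the equilibrium is in mixed strategies.
Let the attacker play target 1 with probability p. The defender is indifferent when p − 17(1−p) = −13p + 7(1−p), giving p = 12/19.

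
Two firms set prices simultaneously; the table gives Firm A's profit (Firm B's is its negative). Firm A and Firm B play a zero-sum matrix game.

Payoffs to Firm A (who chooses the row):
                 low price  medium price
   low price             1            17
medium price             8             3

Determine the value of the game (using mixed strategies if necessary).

19/3

Row minima are 1 and 3, so Firm A's maximin is 3; column maxima are 8 and 17, so Firm B's minimax is 8. These differ, so the equilibrium is in mixed strategies.
Let Firm A play low price with probability p. Firm B is indifferent when p + 8(1−p) = 17p + 3(1−p), giving p = 5/21.
Let Firm B play low price with probability q. Firm A is indifferent when q + 17(1−q) = 8q + 3(1−q), giving q = 2/3.
The value is 1·(2/3) + (17)·(1/3) = 19/3.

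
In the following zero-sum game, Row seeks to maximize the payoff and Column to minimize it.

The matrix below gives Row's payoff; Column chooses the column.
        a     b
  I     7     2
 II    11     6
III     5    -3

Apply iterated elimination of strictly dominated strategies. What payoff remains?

Row I is strictly dominated by row II (11>7, 6>2); eliminate I.
Column a is strictly dominated by b for Column (6<11, -3<5); eliminate a.
Row III is strictly dominated by row II (6>-3); eliminate III.
Only (II, b) remains, with payoff 6.

6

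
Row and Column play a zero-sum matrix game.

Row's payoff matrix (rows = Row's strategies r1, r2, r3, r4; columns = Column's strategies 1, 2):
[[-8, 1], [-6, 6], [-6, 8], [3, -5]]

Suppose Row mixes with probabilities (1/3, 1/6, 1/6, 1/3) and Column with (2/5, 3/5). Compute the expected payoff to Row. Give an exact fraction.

-13/15

Against (2/5, 3/5), each row's expected payoff is r1: -13/5; r2: 6/5; r3: 12/5; r4: -9/5.
Taking the (1/3, 1/6, 1/6, 1/3)-weighted average: (1/3)·(-13/5) + (1/6)·(6/5) + (1/6)·(12/5) + (1/3)·(-9/5) = -13/15.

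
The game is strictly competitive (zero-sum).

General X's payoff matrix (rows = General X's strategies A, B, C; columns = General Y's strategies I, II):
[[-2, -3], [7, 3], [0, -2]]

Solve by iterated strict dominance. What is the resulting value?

3

Row C is strictly dominated by row B (7>0, 3>-2); eliminate C.
Column I is strictly dominated by II for General Y (-3<-2, 3<7); eliminate I.
Row A is strictly dominated by row B (3>-3); eliminate A.
Only (B, II) remains, with payoff 3.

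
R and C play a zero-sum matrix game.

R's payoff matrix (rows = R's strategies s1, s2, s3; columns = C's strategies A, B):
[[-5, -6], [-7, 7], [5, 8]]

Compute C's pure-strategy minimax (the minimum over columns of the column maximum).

The worst case (largest entry) in each column is A: 5, B: 8.
The best (smallest) of these is 5.

5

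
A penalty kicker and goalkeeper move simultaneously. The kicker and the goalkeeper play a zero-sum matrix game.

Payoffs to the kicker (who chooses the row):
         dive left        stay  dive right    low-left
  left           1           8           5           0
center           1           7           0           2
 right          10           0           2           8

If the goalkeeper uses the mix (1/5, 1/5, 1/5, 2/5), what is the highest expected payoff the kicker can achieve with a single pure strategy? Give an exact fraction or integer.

left: (1)·(1/5) + (8)·(1/5) + (5)·(1/5) + (0)·(2/5) = 14/5.
center: (1)·(1/5) + (7)·(1/5) + (0)·(1/5) + (2)·(2/5) = 12/5.
right: (10)·(1/5) + (0)·(1/5) + (2)·(1/5) + (8)·(2/5) = 28/5.
The best pure response is right with expected payoff 28/5.

28/5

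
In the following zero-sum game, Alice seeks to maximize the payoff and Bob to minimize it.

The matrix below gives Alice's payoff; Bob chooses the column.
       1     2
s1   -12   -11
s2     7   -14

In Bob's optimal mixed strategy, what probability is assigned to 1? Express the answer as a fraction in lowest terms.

3/22

Row minima are -12 and -14, so Alice's maximin is -12; column maxima are 7 and -11, so Bob's minimax is -11. These differ, so the equilibrium is in mixed strategies.
Let Bob play 1 with probability q. Alice is indifferent when −12q − 11(1−q) = 7q − 14(1−q), giving q = 3/22.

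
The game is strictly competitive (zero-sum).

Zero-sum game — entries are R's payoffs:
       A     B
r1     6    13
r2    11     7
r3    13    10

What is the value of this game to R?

Row r2 is strictly dominated by row r3, so R never plays it.
The remaining 2×2 game on (r1, r3) × (A, B) has no saddle point. Let R play r1 with probability p; indifference gives 6p + 13(1−p) = 13p + 10(1−p), so p = 3/10.
Similarly C's optimal q on A is 3/10, and the value is 6·(3/10) + (13)·(7/10) = 109/10.

109/10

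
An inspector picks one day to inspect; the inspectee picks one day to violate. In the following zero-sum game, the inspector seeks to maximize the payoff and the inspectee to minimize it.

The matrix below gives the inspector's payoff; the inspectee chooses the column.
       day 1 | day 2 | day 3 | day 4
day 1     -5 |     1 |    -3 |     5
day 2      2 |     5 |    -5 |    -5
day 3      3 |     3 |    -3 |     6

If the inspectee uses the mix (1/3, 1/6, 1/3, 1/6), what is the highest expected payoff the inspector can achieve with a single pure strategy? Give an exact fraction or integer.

day 1: (-5)·(1/3) + (1)·(1/6) + (-3)·(1/3) + (5)·(1/6) = -5/3.
day 2: (2)·(1/3) + (5)·(1/6) + (-5)·(1/3) + (-5)·(1/6) = -1.
day 3: (3)·(1/3) + (3)·(1/6) + (-3)·(1/3) + (6)·(1/6) = 3/2.
The best pure response is day 3 with expected payoff 3/2.

3/2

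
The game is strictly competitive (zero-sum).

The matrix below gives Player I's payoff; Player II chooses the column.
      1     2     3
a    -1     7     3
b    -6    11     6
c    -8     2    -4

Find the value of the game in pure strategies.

Row minima: -1, -6, -8 → Player I's maximin is -1.
Column maxima: -1, 11, 6 → Player II's minimax is -1.
They coincide at (a, 1), so the value is -1.

-1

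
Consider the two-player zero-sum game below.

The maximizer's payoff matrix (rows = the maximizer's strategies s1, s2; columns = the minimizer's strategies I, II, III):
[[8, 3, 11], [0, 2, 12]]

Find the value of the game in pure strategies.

3

Row minima: 3, 0 → the maximizer's maximin is 3.
Column maxima: 8, 3, 12 → the minimizer's minimax is 3.
They coincide at (s1, II), so the value is 3.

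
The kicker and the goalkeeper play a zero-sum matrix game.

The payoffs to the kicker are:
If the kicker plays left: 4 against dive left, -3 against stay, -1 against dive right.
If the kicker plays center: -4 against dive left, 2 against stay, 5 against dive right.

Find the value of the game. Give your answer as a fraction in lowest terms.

-4/13

Column dive right is strictly dominated by stay for the goalkeeper (it gives the kicker more in every row).
The remaining 2×2 game on (left, center) × (dive left, stay) has no saddle point. Let the kicker play left with probability p; indifference gives 4p − 4(1−p) = −3p + 2(1−p), so p = 6/13.
Similarly the goalkeeper's optimal q on dive left is 5/13, and the value is 4·(5/13) + (-3)·(8/13) = -4/13.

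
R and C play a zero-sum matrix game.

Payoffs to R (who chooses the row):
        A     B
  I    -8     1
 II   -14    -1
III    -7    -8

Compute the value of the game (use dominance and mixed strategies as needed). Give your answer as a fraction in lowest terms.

-71/10

Row II is strictly dominated by row I, so R never plays it.
The remaining 2×2 game on (I, III) × (A, B) has no saddle point. Let R play I with probability p; indifference gives −8p − 7(1−p) = p − 8(1−p), so p = 1/10.
Similarly C's optimal q on A is 9/10, and the value is -8·(9/10) + (1)·(1/10) = -71/10.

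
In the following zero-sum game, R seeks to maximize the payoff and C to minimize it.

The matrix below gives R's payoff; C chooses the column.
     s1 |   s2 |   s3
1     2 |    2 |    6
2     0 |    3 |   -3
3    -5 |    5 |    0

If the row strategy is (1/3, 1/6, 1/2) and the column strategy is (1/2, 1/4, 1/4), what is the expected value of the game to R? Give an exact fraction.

3/8

Against (1/2, 1/4, 1/4), each row's expected payoff is 1: 3; 2: 0; 3: -5/4.
Taking the (1/3, 1/6, 1/2)-weighted average: (1/3)·(3) + (1/6)·(0) + (1/2)·(-5/4) = 3/8.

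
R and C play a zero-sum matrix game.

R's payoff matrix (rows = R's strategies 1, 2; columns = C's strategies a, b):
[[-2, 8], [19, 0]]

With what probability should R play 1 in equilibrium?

19/29

Row minima are -2 and 0, so R's maximin is 0; column maxima are 19 and 8, so C's minimax is 8. These differ, so the equilibrium is in mixed strategies.
Let R play 1 with probability p. C is indifferent when −2p + 19(1−p) = 8p, giving p = 19/29.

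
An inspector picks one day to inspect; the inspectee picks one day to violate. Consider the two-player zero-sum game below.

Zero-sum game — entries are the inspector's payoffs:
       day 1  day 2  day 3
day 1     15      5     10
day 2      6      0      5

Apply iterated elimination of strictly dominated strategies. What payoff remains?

Row day 2 is strictly dominated by row day 1 (15>6, 5>0, 10>5); eliminate day 2.
Column day 3 is strictly dominated by day 2 for the inspectee (5<10); eliminate day 3.
Column day 1 is strictly dominated by day 2 for the inspectee (5<15); eliminate day 1.
Only (day 1, day 2) remains, with payoff 5.

5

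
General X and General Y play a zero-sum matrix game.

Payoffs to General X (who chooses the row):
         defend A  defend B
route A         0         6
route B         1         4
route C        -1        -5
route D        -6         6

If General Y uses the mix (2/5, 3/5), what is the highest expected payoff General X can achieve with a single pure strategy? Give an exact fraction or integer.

route A: (0)·(2/5) + (6)·(3/5) = 18/5.
route B: (1)·(2/5) + (4)·(3/5) = 14/5.
route C: (-1)·(2/5) + (-5)·(3/5) = -17/5.
route D: (-6)·(2/5) + (6)·(3/5) = 6/5.
The best pure response is route A with expected payoff 18/5.

18/5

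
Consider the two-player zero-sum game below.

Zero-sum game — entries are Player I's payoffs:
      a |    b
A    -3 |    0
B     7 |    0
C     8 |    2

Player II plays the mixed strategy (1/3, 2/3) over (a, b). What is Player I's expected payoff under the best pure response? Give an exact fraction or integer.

4

A: (-3)·(1/3) + (0)·(2/3) = -1.
B: (7)·(1/3) + (0)·(2/3) = 7/3.
C: (8)·(1/3) + (2)·(2/3) = 4.
The best pure response is C with expected payoff 4.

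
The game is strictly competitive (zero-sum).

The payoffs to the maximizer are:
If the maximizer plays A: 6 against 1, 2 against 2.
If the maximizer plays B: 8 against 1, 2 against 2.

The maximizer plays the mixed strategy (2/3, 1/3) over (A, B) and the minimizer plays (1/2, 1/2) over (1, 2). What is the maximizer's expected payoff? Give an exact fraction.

Against (1/2, 1/2), each row's expected payoff is A: 4; B: 5.
Taking the (2/3, 1/3)-weighted average: (2/3)·(4) + (1/3)·(5) = 13/3.

13/3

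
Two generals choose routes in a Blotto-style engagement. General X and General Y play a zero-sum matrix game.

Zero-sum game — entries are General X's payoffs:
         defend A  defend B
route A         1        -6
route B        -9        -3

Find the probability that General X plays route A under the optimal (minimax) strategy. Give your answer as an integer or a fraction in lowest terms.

6/13

Row minima are -6 and -9, so General X's maximin is -6; column maxima are 1 and -3, so General Y's minimax is -3. These differ, so the equilibrium is in mixed strategies.
Let General X play route A with probability p. General Y is indifferent when p − 9(1−p) = −6p − 3(1−p), giving p = 6/13.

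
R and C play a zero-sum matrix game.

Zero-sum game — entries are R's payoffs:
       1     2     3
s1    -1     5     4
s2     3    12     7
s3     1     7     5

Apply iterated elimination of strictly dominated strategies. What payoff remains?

Column 3 is strictly dominated by 1 for C (-1<4, 3<7, 1<5); eliminate 3.
Column 2 is strictly dominated by 1 for C (-1<5, 3<12, 1<7); eliminate 2.
Row s3 is strictly dominated by row s2 (3>1); eliminate s3.
Row s1 is strictly dominated by row s2 (3>-1); eliminate s1.
Only (s2, 1) remains, with payoff 3.

3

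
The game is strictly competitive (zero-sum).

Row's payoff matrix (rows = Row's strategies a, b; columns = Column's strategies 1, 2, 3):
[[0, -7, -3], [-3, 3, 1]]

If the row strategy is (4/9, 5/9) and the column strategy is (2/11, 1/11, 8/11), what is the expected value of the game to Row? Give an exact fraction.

Against (2/11, 1/11, 8/11), each row's expected payoff is a: -31/11; b: 5/11.
Taking the (4/9, 5/9)-weighted average: (4/9)·(-31/11) + (5/9)·(5/11) = -1.

-1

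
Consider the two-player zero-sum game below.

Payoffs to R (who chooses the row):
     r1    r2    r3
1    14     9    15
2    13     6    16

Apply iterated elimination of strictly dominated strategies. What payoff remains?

9

Column r3 is strictly dominated by r1 for C (14<15, 13<16); eliminate r3.
Row 2 is strictly dominated by row 1 (14>13, 9>6); eliminate 2.
Column r1 is strictly dominated by r2 for C (9<14); eliminate r1.
Only (1, r2) remains, with payoff 9.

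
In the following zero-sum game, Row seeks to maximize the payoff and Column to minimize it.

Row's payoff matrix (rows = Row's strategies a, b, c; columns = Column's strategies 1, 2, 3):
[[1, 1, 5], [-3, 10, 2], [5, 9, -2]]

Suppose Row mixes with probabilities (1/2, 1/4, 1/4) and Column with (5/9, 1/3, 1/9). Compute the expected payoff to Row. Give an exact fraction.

31/12

Against (5/9, 1/3, 1/9), each row's expected payoff is a: 13/9; b: 17/9; c: 50/9.
Taking the (1/2, 1/4, 1/4)-weighted average: (1/2)·(13/9) + (1/4)·(17/9) + (1/4)·(50/9) = 31/12.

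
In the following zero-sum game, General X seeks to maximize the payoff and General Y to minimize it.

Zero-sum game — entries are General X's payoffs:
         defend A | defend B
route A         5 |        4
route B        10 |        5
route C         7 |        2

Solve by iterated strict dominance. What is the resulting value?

5

Row route C is strictly dominated by row route B (10>7, 5>2); eliminate route C.
Column defend A is strictly dominated by defend B for General Y (4<5, 5<10); eliminate defend A.
Row route A is strictly dominated by row route B (5>4); eliminate route A.
Only (route B, defend B) remains, with payoff 5.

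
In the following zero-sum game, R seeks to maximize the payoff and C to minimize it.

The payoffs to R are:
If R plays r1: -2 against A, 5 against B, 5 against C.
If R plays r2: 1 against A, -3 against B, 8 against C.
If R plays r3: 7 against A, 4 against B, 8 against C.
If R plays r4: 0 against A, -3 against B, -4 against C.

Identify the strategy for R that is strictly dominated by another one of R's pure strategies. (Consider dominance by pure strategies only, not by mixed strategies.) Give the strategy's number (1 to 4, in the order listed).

4

Compare r4 with r3: 7 > 0, 4 > -3, 8 > -4.
So r3 strictly dominates r4 for R; r4 is strictly dominated.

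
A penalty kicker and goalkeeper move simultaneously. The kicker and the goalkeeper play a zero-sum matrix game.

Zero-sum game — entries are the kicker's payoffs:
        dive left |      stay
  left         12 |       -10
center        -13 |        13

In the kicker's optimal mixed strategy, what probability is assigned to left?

Row minima are -10 and -13, so the kicker's maximin is -10; column maxima are 12 and 13, so the goalkeeper's minimax is 12. These differ, so the equilibrium is in mixed strategies.
Let the kicker play left with probability p. The goalkeeper is indifferent when 12p − 13(1−p) = −10p + 13(1−p), giving p = 13/24.

13/24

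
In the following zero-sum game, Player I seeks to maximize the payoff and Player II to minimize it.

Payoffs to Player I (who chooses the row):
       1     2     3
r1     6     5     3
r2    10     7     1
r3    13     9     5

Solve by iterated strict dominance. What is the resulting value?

Column 2 is strictly dominated by 3 for Player II (3<5, 1<7, 5<9); eliminate 2.
Row r2 is strictly dominated by row r3 (13>10, 5>1); eliminate r2.
Row r1 is strictly dominated by row r3 (13>6, 5>3); eliminate r1.
Column 1 is strictly dominated by 3 for Player II (5<13); eliminate 1.
Only (r3, 3) remains, with payoff 5.

5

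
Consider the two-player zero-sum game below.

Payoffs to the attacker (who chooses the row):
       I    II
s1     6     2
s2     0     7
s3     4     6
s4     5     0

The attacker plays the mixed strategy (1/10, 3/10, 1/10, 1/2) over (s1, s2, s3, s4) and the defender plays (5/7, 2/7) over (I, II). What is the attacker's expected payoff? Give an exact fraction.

Against (5/7, 2/7), each row's expected payoff is s1: 34/7; s2: 2; s3: 32/7; s4: 25/7.
Taking the (1/10, 3/10, 1/10, 1/2)-weighted average: (1/10)·(34/7) + (3/10)·(2) + (1/10)·(32/7) + (1/2)·(25/7) = 233/70.

233/70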